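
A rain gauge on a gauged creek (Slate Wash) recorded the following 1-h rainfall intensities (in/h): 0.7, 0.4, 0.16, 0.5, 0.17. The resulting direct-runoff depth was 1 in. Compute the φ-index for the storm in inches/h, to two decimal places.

φ ≈ 0.20 in/h

Only the 3 blocks with intensity above φ contribute runoff: 0.7, 0.4, 0.5 in/h.
Σ(I−φ)·Δt = d  ⇒  (0.7+0.4+0.5 − 3φ)·1 = 1
φ = (1.600 − 1/1) / 3 = 0.20 in/h.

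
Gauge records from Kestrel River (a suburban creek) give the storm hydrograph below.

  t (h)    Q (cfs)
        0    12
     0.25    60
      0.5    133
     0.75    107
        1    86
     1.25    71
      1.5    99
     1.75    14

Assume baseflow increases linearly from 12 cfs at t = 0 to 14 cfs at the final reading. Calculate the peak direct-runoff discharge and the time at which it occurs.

Subtracting baseflow gives direct-runoff ordinates: 0.00, 47.71, 120.43, 94.14, 72.86, 57.57, 85.29, 0.00 cfs.
The maximum is 120.43 cfs, occurring at the reading for t = 0.5 h.

Q_p = 120.43 cfs at t = 0.5 h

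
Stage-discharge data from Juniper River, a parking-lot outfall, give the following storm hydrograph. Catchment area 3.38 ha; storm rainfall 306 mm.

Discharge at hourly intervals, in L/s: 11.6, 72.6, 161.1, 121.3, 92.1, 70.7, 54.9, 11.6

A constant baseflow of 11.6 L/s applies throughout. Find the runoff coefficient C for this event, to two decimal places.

ΣQ_DR = 503.1 L/s; V = ΣQ_DR·Δt = 1.811 × 10^6 L.
Runoff depth d = V / A = 53.58 mm.
C = d / P = 53.58 / 306 = 0.18.

C ≈ 0.18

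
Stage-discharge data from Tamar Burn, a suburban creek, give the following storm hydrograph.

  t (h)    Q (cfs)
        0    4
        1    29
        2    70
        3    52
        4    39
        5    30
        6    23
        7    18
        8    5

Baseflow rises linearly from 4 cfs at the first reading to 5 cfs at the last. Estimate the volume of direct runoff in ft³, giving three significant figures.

V ≈ 8.26 × 10^5 ft³

Direct-runoff ordinates (Q − Q_b): 0.00, 24.88, 65.75, 47.62, 34.50, 25.38, 18.25, 13.12, 0.00 cfs.
ΣQ_DR = 229.5 cfs.
With Δt = 1 h = 3600 s, V = ΣQ_DR · Δt = 229.5 × 3600 = 8.26 × 10^5 ft³.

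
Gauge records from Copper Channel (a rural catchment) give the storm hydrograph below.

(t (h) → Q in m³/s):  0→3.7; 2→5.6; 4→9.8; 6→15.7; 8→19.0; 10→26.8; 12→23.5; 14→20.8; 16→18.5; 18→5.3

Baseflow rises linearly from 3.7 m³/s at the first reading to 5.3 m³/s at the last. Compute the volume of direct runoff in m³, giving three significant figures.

Direct-runoff ordinates (Q − Q_b): 0.00, 1.72, 5.74, 11.47, 14.59, 22.21, 18.73, 15.86, 13.38, 0.00 m³/s.
ΣQ_DR = 103.7 m³/s.
With Δt = 2 h = 7200 s, V = ΣQ_DR · Δt = 103.7 × 7200 = 7.47 × 10^5 m³.

V ≈ 7.47 × 10^5 m³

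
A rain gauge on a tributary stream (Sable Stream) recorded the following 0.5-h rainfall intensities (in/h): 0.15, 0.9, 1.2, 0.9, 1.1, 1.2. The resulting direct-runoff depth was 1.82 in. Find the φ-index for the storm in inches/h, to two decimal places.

Only the 5 blocks with intensity above φ contribute runoff: 0.9, 1.2, 0.9, 1.1, 1.2 in/h.
Σ(I−φ)·Δt = d  ⇒  (0.9+1.2+0.9+1.1+1.2 − 5φ)·0.5 = 1.82
φ = (5.300 − 1.82/0.5) / 5 = 0.33 in/h.

φ ≈ 0.33 in/h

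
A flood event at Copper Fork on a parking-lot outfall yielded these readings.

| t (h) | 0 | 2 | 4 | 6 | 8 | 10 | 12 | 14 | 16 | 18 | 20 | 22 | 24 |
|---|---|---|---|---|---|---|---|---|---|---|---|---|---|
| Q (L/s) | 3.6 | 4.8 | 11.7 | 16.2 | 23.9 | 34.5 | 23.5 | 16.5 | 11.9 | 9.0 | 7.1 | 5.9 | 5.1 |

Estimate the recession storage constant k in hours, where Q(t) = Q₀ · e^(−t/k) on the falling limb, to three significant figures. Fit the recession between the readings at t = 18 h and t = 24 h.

On the falling limb, Q drops from 9.0 to 5.1 L/s between t = 18 h and t = 24 h (Δt = 6 h).
k = −Δt / ln(Q₂/Q₁) = −6 / ln(5.1/9.0) = 10.6 h.

k ≈ 10.6 h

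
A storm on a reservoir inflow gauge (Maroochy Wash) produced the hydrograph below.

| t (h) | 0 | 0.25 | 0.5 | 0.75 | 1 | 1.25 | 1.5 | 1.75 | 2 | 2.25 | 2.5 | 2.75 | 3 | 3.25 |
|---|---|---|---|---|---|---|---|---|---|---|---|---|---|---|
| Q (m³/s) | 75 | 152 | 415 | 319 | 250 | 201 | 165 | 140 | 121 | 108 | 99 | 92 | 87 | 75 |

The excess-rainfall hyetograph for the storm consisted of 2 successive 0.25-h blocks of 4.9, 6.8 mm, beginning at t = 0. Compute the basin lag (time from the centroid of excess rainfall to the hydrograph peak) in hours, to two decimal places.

t_L ≈ 0.23 h

Centroid of excess rainfall: t_c = Σ P_i·t̄_i / ΣP_i = 0.2703 h (block centres at 0.125, 0.375 h).
Hydrograph peak occurs at t = 0.5 h, so basin lag t_L = 0.5 − 0.2703 = 0.23 h.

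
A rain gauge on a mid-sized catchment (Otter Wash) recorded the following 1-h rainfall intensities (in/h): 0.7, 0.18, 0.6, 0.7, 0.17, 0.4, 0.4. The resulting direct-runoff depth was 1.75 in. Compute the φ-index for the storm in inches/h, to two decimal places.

φ ≈ 0.21 in/h

Only the 5 blocks with intensity above φ contribute runoff: 0.7, 0.6, 0.7, 0.4, 0.4 in/h.
Σ(I−φ)·Δt = d  ⇒  (0.7+0.6+0.7+0.4+0.4 − 5φ)·1 = 1.75
φ = (2.800 − 1.75/1) / 5 = 0.21 in/h.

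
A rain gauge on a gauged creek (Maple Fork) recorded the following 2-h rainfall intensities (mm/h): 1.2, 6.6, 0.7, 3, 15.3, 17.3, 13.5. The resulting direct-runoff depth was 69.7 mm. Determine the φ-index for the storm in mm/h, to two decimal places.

φ ≈ 4.46 mm/h

Only the 4 blocks with intensity above φ contribute runoff: 6.6, 15.3, 17.3, 13.5 mm/h.
Σ(I−φ)·Δt = d  ⇒  (6.6+15.3+17.3+13.5 − 4φ)·2 = 69.7
φ = (52.70 − 69.7/2) / 4 = 4.46 mm/h.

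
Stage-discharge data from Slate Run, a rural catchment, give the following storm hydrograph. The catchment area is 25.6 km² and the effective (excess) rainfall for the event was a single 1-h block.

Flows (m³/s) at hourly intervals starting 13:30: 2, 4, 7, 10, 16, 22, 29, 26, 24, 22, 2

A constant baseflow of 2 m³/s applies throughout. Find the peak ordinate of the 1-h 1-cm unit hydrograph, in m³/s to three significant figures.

Direct runoff: 0.0, 2.0, 5.0, 8.0, 14.0, 20.0, 27.0, 24.0, 22.0, 20.0, 0.0 m³/s; ΣQ_DR = 142.0 m³/s, peak = 27.0 m³/s.
Runoff depth d = ΣQ_DR·Δt / A = 142.0 × 3600 / (25.6 km²) = 19.97 mm.
The 1-cm UH is the DRH scaled by (10 mm)/d, so U_p = 27.0 × 10/19.97 = 13.5 m³/s.

U_p ≈ 13.5 m³/s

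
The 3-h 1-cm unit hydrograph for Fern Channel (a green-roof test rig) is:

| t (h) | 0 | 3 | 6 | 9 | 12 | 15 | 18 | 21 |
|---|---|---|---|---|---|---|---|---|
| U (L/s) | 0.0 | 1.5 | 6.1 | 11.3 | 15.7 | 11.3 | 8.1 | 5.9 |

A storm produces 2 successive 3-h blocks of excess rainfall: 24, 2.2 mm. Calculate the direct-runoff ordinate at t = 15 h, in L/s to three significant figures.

Q ≈ 30.6 L/s

By discrete convolution, Q_j = Σ (P_i / 10 mm) · U_{j−i}.
At t = 15 h (j=5): Q = (24/10)·11.3 + (2.2/10)·15.7 = 30.6 L/s.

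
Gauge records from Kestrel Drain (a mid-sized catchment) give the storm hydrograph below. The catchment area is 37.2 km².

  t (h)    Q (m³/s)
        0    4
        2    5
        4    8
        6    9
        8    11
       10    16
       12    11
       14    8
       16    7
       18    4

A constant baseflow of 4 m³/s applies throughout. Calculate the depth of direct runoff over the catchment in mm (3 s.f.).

d ≈ 8.32 mm

Direct runoff: 0.0, 1.0, 4.0, 5.0, 7.0, 12.0, 7.0, 4.0, 3.0, 0.0 m³/s; ΣQ_DR = 43.00 m³/s.
V = ΣQ_DR · Δt = 43.00 × 7200 s = 3.096 × 10^5 m³.
Over A = 37.2 km², depth = V / A = 8.32 mm.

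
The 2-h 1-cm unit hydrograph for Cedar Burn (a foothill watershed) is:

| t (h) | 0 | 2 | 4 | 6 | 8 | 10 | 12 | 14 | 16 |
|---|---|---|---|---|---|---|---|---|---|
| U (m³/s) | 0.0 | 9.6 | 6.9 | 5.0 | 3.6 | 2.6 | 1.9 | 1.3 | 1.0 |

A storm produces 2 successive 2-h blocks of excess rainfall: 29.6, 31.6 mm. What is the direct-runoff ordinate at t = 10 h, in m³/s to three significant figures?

Q ≈ 19.1 m³/s

By discrete convolution, Q_j = Σ (P_i / 10 mm) · U_{j−i}.
At t = 10 h (j=5): Q = (29.6/10)·2.6 + (31.6/10)·3.6 = 19.1 m³/s.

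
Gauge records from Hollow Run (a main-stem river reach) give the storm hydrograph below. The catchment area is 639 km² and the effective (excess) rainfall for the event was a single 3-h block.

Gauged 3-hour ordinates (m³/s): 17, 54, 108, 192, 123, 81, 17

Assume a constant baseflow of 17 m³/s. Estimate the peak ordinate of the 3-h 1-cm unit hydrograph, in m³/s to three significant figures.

Direct runoff: 0.0, 37.0, 91.0, 175.0, 106.0, 64.0, 0.0 m³/s; ΣQ_DR = 473.0 m³/s, peak = 175.0 m³/s.
Runoff depth d = ΣQ_DR·Δt / A = 473.0 × 10800 / (639 km²) = 7.994 mm.
The 1-cm UH is the DRH scaled by (10 mm)/d, so U_p = 175.0 × 10/7.994 = 219 m³/s.

U_p ≈ 219 m³/s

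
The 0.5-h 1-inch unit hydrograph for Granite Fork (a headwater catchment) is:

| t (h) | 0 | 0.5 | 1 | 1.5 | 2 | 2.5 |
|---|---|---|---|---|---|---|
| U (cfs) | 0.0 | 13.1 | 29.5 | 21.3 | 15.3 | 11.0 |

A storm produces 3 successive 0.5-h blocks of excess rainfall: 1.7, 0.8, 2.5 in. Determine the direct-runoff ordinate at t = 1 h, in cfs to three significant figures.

Q ≈ 60.6 cfs

By discrete convolution, Q_j = Σ (P_i / 1 in) · U_{j−i}.
At t = 1 h (j=2): Q = (1.7/1)·29.5 + (0.8/1)·13.1 + (2.5/1)·0.0 = 60.6 cfs.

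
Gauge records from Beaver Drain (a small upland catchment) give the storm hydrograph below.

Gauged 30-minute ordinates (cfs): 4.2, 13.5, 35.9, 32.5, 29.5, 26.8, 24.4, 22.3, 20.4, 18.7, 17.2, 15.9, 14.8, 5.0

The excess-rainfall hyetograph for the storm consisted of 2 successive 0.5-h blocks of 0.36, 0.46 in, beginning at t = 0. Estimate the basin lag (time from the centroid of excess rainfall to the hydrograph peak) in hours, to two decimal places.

Centroid of excess rainfall: t_c = Σ P_i·t̄_i / ΣP_i = 0.5305 h (block centres at 0.25, 0.75 h).
Hydrograph peak occurs at t = 1 h, so basin lag t_L = 1 − 0.5305 = 0.47 h.

t_L ≈ 0.47 h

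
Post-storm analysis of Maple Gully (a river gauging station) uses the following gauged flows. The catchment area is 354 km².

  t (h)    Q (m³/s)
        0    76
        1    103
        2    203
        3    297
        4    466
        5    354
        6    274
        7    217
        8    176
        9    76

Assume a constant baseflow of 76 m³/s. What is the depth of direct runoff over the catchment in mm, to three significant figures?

d ≈ 15.1 mm

Direct runoff: 0.0, 27.0, 127.0, 221.0, 390.0, 278.0, 198.0, 141.0, 100.0, 0.0 m³/s; ΣQ_DR = 1482 m³/s.
V = ΣQ_DR · Δt = 1482 × 3600 s = 5.335 × 10^6 m³.
Over A = 354 km², depth = V / A = 15.1 mm.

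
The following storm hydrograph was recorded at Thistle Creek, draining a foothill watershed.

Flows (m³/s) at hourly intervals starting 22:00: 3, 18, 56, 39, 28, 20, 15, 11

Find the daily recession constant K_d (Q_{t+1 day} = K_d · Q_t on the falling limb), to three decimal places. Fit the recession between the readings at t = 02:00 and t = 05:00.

K_d ≈ 0.001

Between t = 02:00 and t = 05:00 the flow falls from 28 to 11 m³/s over 3×1 h = 3 h.
Per-interval ratio K = (11/28)^(1/3) = 0.7324; K_d = K^(24/1) = 0.001.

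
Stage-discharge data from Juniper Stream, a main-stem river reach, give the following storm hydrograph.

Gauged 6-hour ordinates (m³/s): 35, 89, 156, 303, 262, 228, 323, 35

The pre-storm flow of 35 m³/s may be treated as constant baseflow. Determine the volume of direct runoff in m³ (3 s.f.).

V ≈ 2.49 × 10^7 m³

Direct-runoff ordinates (Q − Q_b): 0.0, 54.0, 121.0, 268.0, 227.0, 193.0, 288.0, 0.0 m³/s.
ΣQ_DR = 1151 m³/s.
With Δt = 6 h = 21600 s, V = ΣQ_DR · Δt = 1151 × 21600 = 2.49 × 10^7 m³.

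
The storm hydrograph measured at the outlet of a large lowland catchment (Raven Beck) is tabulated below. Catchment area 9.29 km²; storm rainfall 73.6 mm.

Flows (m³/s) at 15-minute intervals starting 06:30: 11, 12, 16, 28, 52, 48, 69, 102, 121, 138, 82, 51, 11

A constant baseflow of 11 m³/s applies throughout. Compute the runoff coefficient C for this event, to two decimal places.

ΣQ_DR = 598.0 m³/s; V = ΣQ_DR·Δt = 5.382 × 10^5 m³.
Runoff depth d = V / A = 57.93 mm.
C = d / P = 57.93 / 73.6 = 0.79.

C ≈ 0.79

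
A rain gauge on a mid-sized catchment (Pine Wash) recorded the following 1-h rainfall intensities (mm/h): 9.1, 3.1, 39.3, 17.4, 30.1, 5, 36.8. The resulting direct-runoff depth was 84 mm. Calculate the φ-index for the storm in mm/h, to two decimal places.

φ ≈ 9.90 mm/h

Only the 4 blocks with intensity above φ contribute runoff: 39.3, 17.4, 30.1, 36.8 mm/h.
Σ(I−φ)·Δt = d  ⇒  (39.3+17.4+30.1+36.8 − 4φ)·1 = 84
φ = (123.6 − 84/1) / 4 = 9.90 mm/h.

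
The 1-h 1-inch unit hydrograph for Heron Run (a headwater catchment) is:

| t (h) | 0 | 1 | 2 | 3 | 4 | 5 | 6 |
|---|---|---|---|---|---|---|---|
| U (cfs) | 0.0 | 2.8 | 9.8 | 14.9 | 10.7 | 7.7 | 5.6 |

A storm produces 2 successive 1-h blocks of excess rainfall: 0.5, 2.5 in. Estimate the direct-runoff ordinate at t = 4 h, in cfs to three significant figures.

Q ≈ 42.6 cfs

By discrete convolution, Q_j = Σ (P_i / 1 in) · U_{j−i}.
At t = 4 h (j=4): Q = (0.5/1)·10.7 + (2.5/1)·14.9 = 42.6 cfs.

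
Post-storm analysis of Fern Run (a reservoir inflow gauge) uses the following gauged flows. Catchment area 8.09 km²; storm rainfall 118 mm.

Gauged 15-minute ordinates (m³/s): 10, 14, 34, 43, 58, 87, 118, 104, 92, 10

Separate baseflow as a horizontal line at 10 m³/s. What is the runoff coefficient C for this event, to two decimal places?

ΣQ_DR = 470.0 m³/s; V = ΣQ_DR·Δt = 4.230 × 10^5 m³.
Runoff depth d = V / A = 52.29 mm.
C = d / P = 52.29 / 118 = 0.44.

C ≈ 0.44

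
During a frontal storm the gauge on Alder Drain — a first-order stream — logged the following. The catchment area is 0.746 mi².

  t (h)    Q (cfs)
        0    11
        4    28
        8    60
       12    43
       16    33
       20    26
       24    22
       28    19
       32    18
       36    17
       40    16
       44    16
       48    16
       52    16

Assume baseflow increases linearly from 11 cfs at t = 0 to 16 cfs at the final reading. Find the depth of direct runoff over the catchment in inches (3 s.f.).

Direct runoff: 0.00, 16.62, 48.23, 30.85, 20.46, 13.08, 8.69, 5.31, 3.92, 2.54, 1.15, 0.77, 0.38, 0.00 cfs; ΣQ_DR = 152.0 cfs.
V = ΣQ_DR · Δt = 152.0 × 14400 s = 2.189 × 10^6 ft³.
Over A = 0.746 mi², depth = V / A = 1.26 in.

d ≈ 1.26 in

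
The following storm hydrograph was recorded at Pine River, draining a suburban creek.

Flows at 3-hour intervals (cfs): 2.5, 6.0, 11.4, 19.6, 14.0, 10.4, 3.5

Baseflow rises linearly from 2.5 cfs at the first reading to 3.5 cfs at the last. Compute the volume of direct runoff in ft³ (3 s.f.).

Direct-runoff ordinates (Q − Q_b): 0.00, 3.33, 8.57, 16.60, 10.83, 7.07, 0.00 cfs.
ΣQ_DR = 46.40 cfs.
With Δt = 3 h = 10800 s, V = ΣQ_DR · Δt = 46.40 × 10800 = 5.01 × 10^5 ft³.

V ≈ 5.01 × 10^5 ft³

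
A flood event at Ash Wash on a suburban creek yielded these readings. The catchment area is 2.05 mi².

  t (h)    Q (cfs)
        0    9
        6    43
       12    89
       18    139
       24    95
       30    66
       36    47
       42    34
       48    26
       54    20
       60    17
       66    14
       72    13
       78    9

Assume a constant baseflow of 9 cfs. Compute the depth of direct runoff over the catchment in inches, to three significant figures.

d ≈ 2.25 in

Direct runoff: 0.0, 34.0, 80.0, 130.0, 86.0, 57.0, 38.0, 25.0, 17.0, 11.0, 8.0, 5.0, 4.0, 0.0 cfs; ΣQ_DR = 495.0 cfs.
V = ΣQ_DR · Δt = 495.0 × 21600 s = 1.069 × 10^7 ft³.
Over A = 2.05 mi², depth = V / A = 2.25 in.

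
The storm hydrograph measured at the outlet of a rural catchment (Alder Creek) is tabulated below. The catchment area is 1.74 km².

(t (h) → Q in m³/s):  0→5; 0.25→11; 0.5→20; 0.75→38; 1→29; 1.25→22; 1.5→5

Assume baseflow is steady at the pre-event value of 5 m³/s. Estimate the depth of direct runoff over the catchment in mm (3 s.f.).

d ≈ 49.1 mm

Direct runoff: 0.0, 6.0, 15.0, 33.0, 24.0, 17.0, 0.0 m³/s; ΣQ_DR = 95.00 m³/s.
V = ΣQ_DR · Δt = 95.00 × 900 s = 85500 m³.
Over A = 1.74 km², depth = V / A = 49.1 mm.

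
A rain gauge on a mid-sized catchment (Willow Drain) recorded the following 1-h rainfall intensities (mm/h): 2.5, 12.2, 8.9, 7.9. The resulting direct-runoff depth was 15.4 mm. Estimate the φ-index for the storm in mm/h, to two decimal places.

Only the 3 blocks with intensity above φ contribute runoff: 12.2, 8.9, 7.9 mm/h.
Σ(I−φ)·Δt = d  ⇒  (12.2+8.9+7.9 − 3φ)·1 = 15.4
φ = (29.00 − 15.4/1) / 3 = 4.53 mm/h.

φ ≈ 4.53 mm/h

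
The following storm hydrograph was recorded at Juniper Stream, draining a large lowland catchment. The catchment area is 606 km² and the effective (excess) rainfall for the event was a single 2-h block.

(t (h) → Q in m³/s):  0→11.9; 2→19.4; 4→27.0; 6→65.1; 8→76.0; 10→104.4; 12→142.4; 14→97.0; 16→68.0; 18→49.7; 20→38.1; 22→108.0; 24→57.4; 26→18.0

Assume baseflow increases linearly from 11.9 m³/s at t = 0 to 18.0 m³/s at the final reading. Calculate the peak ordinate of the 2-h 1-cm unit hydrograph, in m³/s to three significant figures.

Direct runoff: 0.00, 7.03, 14.16, 51.79, 62.22, 90.15, 127.68, 81.82, 52.35, 33.58, 21.51, 90.94, 39.87, 0.00 m³/s; ΣQ_DR = 673.1 m³/s, peak = 127.68 m³/s.
Runoff depth d = ΣQ_DR·Δt / A = 673.1 × 7200 / (606 km²) = 7.997 mm.
The 1-cm UH is the DRH scaled by (10 mm)/d, so U_p = 127.68 × 10/7.997 = 160 m³/s.

U_p ≈ 160 m³/s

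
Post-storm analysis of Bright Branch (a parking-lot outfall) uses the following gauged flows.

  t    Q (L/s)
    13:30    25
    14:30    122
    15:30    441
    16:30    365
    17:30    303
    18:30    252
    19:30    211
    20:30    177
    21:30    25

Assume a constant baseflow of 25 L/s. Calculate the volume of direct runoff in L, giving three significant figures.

V ≈ 6.11 × 10^6 L

Direct-runoff ordinates (Q − Q_b): 0.0, 97.0, 416.0, 340.0, 278.0, 227.0, 186.0, 152.0, 0.0 L/s.
ΣQ_DR = 1696 L/s.
With Δt = 1 h = 3600 s, V = ΣQ_DR · Δt = 1696 × 3600 = 6.11 × 10^6 L.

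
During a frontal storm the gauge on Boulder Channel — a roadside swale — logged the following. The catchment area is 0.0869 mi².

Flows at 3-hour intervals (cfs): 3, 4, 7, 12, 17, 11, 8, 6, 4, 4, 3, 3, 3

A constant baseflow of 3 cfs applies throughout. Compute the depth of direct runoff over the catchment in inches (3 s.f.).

Direct runoff: 0.0, 1.0, 4.0, 9.0, 14.0, 8.0, 5.0, 3.0, 1.0, 1.0, 0.0, 0.0, 0.0 cfs; ΣQ_DR = 46.00 cfs.
V = ΣQ_DR · Δt = 46.00 × 10800 s = 4.968 × 10^5 ft³.
Over A = 0.0869 mi², depth = V / A = 2.46 in.

d ≈ 2.46 in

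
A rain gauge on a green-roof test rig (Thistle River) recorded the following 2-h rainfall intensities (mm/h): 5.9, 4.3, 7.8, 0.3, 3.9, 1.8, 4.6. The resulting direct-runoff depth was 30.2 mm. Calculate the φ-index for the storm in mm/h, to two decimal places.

Only the 5 blocks with intensity above φ contribute runoff: 5.9, 4.3, 7.8, 3.9, 4.6 mm/h.
Σ(I−φ)·Δt = d  ⇒  (5.9+4.3+7.8+3.9+4.6 − 5φ)·2 = 30.2
φ = (26.50 − 30.2/2) / 5 = 2.28 mm/h.

φ ≈ 2.28 mm/h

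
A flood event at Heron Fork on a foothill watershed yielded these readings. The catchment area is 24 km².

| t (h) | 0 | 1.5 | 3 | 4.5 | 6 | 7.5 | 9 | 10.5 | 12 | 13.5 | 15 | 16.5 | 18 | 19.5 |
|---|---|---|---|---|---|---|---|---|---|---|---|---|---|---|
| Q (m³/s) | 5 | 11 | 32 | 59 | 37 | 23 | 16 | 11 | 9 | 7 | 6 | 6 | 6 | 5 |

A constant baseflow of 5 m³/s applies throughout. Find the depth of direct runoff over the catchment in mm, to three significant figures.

Direct runoff: 0.0, 6.0, 27.0, 54.0, 32.0, 18.0, 11.0, 6.0, 4.0, 2.0, 1.0, 1.0, 1.0, 0.0 m³/s; ΣQ_DR = 163.0 m³/s.
V = ΣQ_DR · Δt = 163.0 × 5400 s = 8.802 × 10^5 m³.
Over A = 24 km², depth = V / A = 36.7 mm.

d ≈ 36.7 mm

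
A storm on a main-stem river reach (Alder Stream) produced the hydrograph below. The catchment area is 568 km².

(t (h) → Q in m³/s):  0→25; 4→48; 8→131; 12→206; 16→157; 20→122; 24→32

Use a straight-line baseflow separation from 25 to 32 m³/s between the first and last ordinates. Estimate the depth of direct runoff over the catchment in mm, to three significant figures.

d ≈ 13.2 mm

Direct runoff: 0.00, 21.83, 103.67, 177.50, 127.33, 91.17, 0.00 m³/s; ΣQ_DR = 521.5 m³/s.
V = ΣQ_DR · Δt = 521.5 × 14400 s = 7.510 × 10^6 m³.
Over A = 568 km², depth = V / A = 13.2 mm.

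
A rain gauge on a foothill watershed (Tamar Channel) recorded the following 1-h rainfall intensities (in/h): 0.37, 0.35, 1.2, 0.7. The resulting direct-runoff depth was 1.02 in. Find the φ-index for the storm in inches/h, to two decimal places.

Only the 2 blocks with intensity above φ contribute runoff: 1.2, 0.7 in/h.
Σ(I−φ)·Δt = d  ⇒  (1.2+0.7 − 2φ)·1 = 1.02
φ = (1.900 − 1.02/1) / 2 = 0.44 in/h.

φ ≈ 0.44 in/h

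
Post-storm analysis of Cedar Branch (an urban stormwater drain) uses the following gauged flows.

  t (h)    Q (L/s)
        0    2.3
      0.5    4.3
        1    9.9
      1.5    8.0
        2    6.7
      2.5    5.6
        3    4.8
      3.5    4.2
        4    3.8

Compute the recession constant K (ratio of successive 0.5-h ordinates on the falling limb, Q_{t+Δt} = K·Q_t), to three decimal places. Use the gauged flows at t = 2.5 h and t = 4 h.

K ≈ 0.879

Using the recession-limb readings at t = 2.5 h and t = 4 h: Q falls from 5.6 to 3.8 L/s over 3 intervals.
K = (Q₂/Q₁)^(1/3) = (3.8/5.6)^(1/3) = 0.879.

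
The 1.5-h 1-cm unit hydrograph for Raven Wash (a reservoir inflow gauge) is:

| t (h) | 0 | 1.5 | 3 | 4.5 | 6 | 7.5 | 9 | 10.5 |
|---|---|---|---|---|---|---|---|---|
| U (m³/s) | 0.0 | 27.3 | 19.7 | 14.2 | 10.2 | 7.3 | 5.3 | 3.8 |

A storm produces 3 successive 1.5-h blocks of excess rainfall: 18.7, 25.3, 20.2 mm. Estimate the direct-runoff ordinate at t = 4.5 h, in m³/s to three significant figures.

Q ≈ 132 m³/s

By discrete convolution, Q_j = Σ (P_i / 10 mm) · U_{j−i}.
At t = 4.5 h (j=3): Q = (18.7/10)·14.2 + (25.3/10)·19.7 + (20.2/10)·27.3 = 132 m³/s.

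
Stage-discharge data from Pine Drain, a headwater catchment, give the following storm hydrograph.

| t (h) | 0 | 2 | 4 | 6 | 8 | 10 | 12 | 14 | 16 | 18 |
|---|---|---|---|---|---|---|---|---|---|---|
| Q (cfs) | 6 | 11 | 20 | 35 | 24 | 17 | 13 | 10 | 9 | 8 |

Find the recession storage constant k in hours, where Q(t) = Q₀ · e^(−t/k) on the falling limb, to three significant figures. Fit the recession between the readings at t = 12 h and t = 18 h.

k ≈ 12.4 h

On the falling limb, Q drops from 13 to 8 cfs between t = 12 h and t = 18 h (Δt = 6 h).
k = −Δt / ln(Q₂/Q₁) = −6 / ln(8/13) = 12.4 h.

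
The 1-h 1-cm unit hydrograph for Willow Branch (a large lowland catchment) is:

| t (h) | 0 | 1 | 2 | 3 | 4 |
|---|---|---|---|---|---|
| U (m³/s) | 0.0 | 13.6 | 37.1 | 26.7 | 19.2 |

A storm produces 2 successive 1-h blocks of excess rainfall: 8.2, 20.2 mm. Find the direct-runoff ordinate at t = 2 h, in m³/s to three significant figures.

Q ≈ 57.9 m³/s

By discrete convolution, Q_j = Σ (P_i / 10 mm) · U_{j−i}.
At t = 2 h (j=2): Q = (8.2/10)·37.1 + (20.2/10)·13.6 = 57.9 m³/s.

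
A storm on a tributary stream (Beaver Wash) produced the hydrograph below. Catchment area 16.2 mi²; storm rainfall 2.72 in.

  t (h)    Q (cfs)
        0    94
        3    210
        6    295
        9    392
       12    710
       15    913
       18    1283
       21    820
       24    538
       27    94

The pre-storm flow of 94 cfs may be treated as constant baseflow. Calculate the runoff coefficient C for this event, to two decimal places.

ΣQ_DR = 4409 cfs; V = ΣQ_DR·Δt = 4.762 × 10^7 ft³.
Runoff depth d = V / A = 1.265 in.
C = d / P = 1.265 / 2.72 = 0.47.

C ≈ 0.47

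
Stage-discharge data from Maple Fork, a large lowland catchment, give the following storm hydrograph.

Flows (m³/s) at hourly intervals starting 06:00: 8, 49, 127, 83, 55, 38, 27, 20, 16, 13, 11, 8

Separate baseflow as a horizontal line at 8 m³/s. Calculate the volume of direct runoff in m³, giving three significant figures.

V ≈ 1.29 × 10^6 m³

Direct-runoff ordinates (Q − Q_b): 0.0, 41.0, 119.0, 75.0, 47.0, 30.0, 19.0, 12.0, 8.0, 5.0, 3.0, 0.0 m³/s.
ΣQ_DR = 359.0 m³/s.
With Δt = 1 h = 3600 s, V = ΣQ_DR · Δt = 359.0 × 3600 = 1.29 × 10^6 m³.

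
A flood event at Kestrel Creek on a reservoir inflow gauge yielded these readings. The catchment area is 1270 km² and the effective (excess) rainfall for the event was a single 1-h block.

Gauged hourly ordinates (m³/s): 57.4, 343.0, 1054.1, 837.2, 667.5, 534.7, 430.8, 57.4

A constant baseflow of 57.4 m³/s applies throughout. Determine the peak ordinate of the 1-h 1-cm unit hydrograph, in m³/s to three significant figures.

Direct runoff: 0.0, 285.6, 996.7, 779.8, 610.1, 477.3, 373.4, 0.0 m³/s; ΣQ_DR = 3523 m³/s, peak = 996.7 m³/s.
Runoff depth d = ΣQ_DR·Δt / A = 3523 × 3600 / (1270 km²) = 9.986 mm.
The 1-cm UH is the DRH scaled by (10 mm)/d, so U_p = 996.7 × 10/9.986 = 998 m³/s.

U_p ≈ 998 m³/s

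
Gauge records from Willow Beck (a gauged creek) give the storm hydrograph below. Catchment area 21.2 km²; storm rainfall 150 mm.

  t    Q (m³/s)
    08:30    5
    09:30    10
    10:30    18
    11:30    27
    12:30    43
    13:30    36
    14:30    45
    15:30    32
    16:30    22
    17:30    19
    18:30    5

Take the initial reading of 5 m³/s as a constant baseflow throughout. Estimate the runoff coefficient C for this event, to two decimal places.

C ≈ 0.23

ΣQ_DR = 207.0 m³/s; V = ΣQ_DR·Δt = 7.452 × 10^5 m³.
Runoff depth d = V / A = 35.15 mm.
C = d / P = 35.15 / 150 = 0.23.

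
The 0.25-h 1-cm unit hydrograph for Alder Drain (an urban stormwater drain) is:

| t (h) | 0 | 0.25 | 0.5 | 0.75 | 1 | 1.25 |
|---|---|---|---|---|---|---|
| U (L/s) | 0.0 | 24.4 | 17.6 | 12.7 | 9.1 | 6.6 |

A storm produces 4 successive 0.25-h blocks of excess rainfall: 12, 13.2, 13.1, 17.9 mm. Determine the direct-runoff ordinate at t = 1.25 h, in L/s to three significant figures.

Q ≈ 68.1 L/s

By discrete convolution, Q_j = Σ (P_i / 10 mm) · U_{j−i}.
At t = 1.25 h (j=5): Q = (12/10)·6.6 + (13.2/10)·9.1 + (13.1/10)·12.7 + (17.9/10)·17.6 = 68.1 L/s.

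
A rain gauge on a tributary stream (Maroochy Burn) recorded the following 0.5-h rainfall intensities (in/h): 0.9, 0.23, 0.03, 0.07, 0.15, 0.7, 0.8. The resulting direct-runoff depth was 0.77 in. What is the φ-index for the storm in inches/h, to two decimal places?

Only the 3 blocks with intensity above φ contribute runoff: 0.9, 0.7, 0.8 in/h.
Σ(I−φ)·Δt = d  ⇒  (0.9+0.7+0.8 − 3φ)·0.5 = 0.77
φ = (2.400 − 0.77/0.5) / 3 = 0.29 in/h.

φ ≈ 0.29 in/h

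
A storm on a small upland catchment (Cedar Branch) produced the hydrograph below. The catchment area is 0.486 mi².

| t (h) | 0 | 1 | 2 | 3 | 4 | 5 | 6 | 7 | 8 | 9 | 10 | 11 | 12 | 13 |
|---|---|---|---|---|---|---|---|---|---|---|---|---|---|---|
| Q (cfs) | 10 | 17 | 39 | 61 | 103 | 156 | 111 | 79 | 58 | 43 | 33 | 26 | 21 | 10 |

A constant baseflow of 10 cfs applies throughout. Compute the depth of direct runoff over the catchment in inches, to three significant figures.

Direct runoff: 0.0, 7.0, 29.0, 51.0, 93.0, 146.0, 101.0, 69.0, 48.0, 33.0, 23.0, 16.0, 11.0, 0.0 cfs; ΣQ_DR = 627.0 cfs.
V = ΣQ_DR · Δt = 627.0 × 3600 s = 2.257 × 10^6 ft³.
Over A = 0.486 mi², depth = V / A = 2.00 in.

d ≈ 2.00 in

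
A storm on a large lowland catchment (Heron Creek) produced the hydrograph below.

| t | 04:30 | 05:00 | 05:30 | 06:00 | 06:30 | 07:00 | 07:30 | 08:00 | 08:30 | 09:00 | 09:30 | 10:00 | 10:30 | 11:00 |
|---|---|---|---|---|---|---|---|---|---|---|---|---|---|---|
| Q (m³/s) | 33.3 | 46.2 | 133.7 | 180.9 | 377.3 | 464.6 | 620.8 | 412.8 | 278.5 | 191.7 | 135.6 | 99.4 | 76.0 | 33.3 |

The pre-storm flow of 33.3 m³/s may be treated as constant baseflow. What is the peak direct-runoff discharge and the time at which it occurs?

Q_p = 587.5 m³/s at t = 07:30

Subtracting baseflow gives direct-runoff ordinates: 0.0, 12.9, 100.4, 147.6, 344.0, 431.3, 587.5, 379.5, 245.2, 158.4, 102.3, 66.1, 42.7, 0.0 m³/s.
The maximum is 587.5 m³/s, occurring at the reading for t = 07:30.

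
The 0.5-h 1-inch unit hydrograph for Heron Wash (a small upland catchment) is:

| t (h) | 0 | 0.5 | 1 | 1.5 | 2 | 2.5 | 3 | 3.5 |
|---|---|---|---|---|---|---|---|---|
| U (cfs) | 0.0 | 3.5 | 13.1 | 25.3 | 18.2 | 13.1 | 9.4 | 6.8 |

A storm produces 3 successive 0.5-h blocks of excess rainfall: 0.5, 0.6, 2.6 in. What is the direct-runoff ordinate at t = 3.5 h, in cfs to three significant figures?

Q ≈ 43.1 cfs

By discrete convolution, Q_j = Σ (P_i / 1 in) · U_{j−i}.
At t = 3.5 h (j=7): Q = (0.5/1)·6.8 + (0.6/1)·9.4 + (2.6/1)·13.1 = 43.1 cfs.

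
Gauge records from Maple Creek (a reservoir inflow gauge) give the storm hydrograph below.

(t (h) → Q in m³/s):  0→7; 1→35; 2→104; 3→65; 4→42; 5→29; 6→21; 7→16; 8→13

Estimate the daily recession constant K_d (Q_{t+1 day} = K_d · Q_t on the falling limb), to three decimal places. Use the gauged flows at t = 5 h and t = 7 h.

Between t = 5 h and t = 7 h the flow falls from 29 to 16 m³/s over 2×1 h = 2 h.
Per-interval ratio K = (16/29)^(1/2) = 0.7428; K_d = K^(24/1) = 0.001.

K_d ≈ 0.001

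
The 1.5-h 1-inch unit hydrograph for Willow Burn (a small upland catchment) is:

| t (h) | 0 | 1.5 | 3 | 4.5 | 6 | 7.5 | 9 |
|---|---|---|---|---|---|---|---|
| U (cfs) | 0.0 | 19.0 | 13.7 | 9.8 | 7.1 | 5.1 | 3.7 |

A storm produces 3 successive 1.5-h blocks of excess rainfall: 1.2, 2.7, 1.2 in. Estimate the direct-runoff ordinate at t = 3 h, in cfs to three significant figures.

Q ≈ 67.7 cfs

By discrete convolution, Q_j = Σ (P_i / 1 in) · U_{j−i}.
At t = 3 h (j=2): Q = (1.2/1)·13.7 + (2.7/1)·19.0 + (1.2/1)·0.0 = 67.7 cfs.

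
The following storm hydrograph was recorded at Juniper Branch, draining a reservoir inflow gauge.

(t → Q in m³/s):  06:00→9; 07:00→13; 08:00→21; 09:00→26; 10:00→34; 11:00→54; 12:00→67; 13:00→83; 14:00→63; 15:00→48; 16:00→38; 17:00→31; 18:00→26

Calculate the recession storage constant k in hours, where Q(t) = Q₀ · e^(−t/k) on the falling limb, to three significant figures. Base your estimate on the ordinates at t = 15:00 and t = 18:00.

k ≈ 4.89 h

On the falling limb, Q drops from 48 to 26 m³/s between t = 15:00 and t = 18:00 (Δt = 3 h).
k = −Δt / ln(Q₂/Q₁) = −3 / ln(26/48) = 4.89 h.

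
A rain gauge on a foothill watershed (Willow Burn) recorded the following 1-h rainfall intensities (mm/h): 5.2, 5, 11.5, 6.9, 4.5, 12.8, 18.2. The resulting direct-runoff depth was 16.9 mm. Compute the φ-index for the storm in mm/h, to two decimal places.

φ ≈ 8.53 mm/h

Only the 3 blocks with intensity above φ contribute runoff: 11.5, 12.8, 18.2 mm/h.
Σ(I−φ)·Δt = d  ⇒  (11.5+12.8+18.2 − 3φ)·1 = 16.9
φ = (42.50 − 16.9/1) / 3 = 8.53 mm/h.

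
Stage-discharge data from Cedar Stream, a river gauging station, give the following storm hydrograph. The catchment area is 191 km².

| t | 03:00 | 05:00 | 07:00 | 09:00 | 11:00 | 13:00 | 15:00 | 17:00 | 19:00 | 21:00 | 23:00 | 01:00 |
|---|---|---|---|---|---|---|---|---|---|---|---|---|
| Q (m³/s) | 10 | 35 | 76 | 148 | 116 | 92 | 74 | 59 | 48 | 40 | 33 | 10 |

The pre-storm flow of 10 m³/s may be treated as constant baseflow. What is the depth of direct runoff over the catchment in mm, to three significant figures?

d ≈ 23.4 mm

Direct runoff: 0.0, 25.0, 66.0, 138.0, 106.0, 82.0, 64.0, 49.0, 38.0, 30.0, 23.0, 0.0 m³/s; ΣQ_DR = 621.0 m³/s.
V = ΣQ_DR · Δt = 621.0 × 7200 s = 4.471 × 10^6 m³.
Over A = 191 km², depth = V / A = 23.4 mm.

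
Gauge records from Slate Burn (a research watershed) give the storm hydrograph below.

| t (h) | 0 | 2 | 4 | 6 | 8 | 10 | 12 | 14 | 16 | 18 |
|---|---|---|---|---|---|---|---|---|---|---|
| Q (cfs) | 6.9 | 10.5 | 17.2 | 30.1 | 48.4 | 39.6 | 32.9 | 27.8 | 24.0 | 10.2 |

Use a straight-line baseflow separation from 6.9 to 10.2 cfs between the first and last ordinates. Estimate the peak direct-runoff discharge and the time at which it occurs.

Subtracting baseflow gives direct-runoff ordinates: 0.00, 3.23, 9.57, 22.10, 40.03, 30.87, 23.80, 18.33, 14.17, 0.00 cfs.
The maximum is 40.03 cfs, occurring at the reading for t = 8 h.

Q_p = 40.03 cfs at t = 8 h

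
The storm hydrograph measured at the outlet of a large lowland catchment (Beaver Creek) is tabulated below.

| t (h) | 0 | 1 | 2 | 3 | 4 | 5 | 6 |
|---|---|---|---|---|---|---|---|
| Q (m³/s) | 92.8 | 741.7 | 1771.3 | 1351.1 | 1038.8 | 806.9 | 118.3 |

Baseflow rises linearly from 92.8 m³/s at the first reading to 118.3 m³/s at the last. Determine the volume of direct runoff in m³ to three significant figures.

Direct-runoff ordinates (Q − Q_b): 0.00, 644.65, 1670.00, 1245.55, 929.00, 692.85, 0.00 m³/s.
ΣQ_DR = 5182 m³/s.
With Δt = 1 h = 3600 s, V = ΣQ_DR · Δt = 5182 × 3600 = 1.87 × 10^7 m³.

V ≈ 1.87 × 10^7 m³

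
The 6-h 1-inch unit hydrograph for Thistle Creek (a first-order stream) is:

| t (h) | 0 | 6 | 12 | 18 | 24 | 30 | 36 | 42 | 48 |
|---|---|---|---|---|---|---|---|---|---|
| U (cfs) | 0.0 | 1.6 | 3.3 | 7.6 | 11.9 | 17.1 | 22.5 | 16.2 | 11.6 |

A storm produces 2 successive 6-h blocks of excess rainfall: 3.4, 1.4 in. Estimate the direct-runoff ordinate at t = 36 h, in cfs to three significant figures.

Q ≈ 100 cfs

By discrete convolution, Q_j = Σ (P_i / 1 in) · U_{j−i}.
At t = 36 h (j=6): Q = (3.4/1)·22.5 + (1.4/1)·17.1 = 100 cfs.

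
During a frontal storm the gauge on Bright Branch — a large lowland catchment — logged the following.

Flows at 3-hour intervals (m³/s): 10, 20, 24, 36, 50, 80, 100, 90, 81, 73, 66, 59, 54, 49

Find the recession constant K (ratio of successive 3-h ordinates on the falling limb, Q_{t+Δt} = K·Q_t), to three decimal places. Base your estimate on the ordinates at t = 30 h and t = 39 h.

K ≈ 0.905

Using the recession-limb readings at t = 30 h and t = 39 h: Q falls from 66 to 49 m³/s over 3 intervals.
K = (Q₂/Q₁)^(1/3) = (49/66)^(1/3) = 0.905.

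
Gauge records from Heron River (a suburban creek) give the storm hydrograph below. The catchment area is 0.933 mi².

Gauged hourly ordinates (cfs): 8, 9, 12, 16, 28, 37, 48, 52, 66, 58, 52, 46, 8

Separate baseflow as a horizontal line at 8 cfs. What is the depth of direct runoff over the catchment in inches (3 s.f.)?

d ≈ 0.558 in

Direct runoff: 0.0, 1.0, 4.0, 8.0, 20.0, 29.0, 40.0, 44.0, 58.0, 50.0, 44.0, 38.0, 0.0 cfs; ΣQ_DR = 336.0 cfs.
V = ΣQ_DR · Δt = 336.0 × 3600 s = 1.210 × 10^6 ft³.
Over A = 0.933 mi², depth = V / A = 0.558 in.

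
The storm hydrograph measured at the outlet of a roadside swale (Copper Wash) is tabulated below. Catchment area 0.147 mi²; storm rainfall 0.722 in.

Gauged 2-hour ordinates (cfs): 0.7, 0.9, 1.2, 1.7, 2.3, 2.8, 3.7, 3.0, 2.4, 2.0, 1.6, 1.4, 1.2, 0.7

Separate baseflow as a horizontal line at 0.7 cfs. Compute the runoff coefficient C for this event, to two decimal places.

C ≈ 0.46

ΣQ_DR = 15.80 cfs; V = ΣQ_DR·Δt = 1.138 × 10^5 ft³.
Runoff depth d = V / A = 0.3331 in.
C = d / P = 0.3331 / 0.722 = 0.46.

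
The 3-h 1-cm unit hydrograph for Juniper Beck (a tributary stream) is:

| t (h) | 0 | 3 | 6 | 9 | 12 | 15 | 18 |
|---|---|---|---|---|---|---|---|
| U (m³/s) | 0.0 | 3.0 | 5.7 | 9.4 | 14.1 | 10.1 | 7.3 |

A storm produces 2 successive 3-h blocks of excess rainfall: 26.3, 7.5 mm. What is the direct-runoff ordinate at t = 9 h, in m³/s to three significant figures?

Q ≈ 29.0 m³/s

By discrete convolution, Q_j = Σ (P_i / 10 mm) · U_{j−i}.
At t = 9 h (j=3): Q = (26.3/10)·9.4 + (7.5/10)·5.7 = 29.0 m³/s.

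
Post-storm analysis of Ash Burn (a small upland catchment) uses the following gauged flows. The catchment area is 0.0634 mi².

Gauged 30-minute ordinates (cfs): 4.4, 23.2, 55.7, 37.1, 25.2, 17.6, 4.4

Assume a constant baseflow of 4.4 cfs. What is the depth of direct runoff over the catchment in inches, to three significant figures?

d ≈ 1.67 in

Direct runoff: 0.0, 18.8, 51.3, 32.7, 20.8, 13.2, 0.0 cfs; ΣQ_DR = 136.8 cfs.
V = ΣQ_DR · Δt = 136.8 × 1800 s = 2.462 × 10^5 ft³.
Over A = 0.0634 mi², depth = V / A = 1.67 in.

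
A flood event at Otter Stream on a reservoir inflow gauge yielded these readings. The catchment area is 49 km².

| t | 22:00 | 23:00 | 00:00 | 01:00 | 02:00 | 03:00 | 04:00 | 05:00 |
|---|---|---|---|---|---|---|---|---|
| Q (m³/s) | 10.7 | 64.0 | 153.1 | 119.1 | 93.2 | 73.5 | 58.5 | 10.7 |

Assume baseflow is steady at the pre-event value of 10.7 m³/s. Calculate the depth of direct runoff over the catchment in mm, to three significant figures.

d ≈ 36.5 mm

Direct runoff: 0.0, 53.3, 142.4, 108.4, 82.5, 62.8, 47.8, 0.0 m³/s; ΣQ_DR = 497.2 m³/s.
V = ΣQ_DR · Δt = 497.2 × 3600 s = 1.790 × 10^6 m³.
Over A = 49 km², depth = V / A = 36.5 mm.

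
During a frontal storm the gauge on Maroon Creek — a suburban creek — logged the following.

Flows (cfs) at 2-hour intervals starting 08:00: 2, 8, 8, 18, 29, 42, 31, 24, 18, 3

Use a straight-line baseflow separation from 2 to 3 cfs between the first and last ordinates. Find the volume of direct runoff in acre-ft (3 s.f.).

V ≈ 26.1 acre-ft

Direct-runoff ordinates (Q − Q_b): 0.00, 5.89, 5.78, 15.67, 26.56, 39.44, 28.33, 21.22, 15.11, 0.00 cfs.
ΣQ_DR = 158.0 cfs.
With Δt = 2 h = 7200 s, V = ΣQ_DR · Δt = 158.0 × 7200 = 1.14 × 10^6 ft³ = 26.1 acre-ft.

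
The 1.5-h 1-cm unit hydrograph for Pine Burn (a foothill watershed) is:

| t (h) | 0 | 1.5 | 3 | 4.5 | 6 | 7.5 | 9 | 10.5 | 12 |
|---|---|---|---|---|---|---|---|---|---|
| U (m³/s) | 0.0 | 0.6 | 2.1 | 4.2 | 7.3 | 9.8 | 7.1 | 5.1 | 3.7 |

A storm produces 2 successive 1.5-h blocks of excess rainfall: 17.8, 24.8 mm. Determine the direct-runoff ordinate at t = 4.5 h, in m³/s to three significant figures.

By discrete convolution, Q_j = Σ (P_i / 10 mm) · U_{j−i}.
At t = 4.5 h (j=3): Q = (17.8/10)·4.2 + (24.8/10)·2.1 = 12.7 m³/s.

Q ≈ 12.7 m³/s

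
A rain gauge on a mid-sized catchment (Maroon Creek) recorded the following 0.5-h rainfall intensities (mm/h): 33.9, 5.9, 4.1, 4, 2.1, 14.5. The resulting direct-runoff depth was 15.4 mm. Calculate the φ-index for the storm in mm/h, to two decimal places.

Only the 2 blocks with intensity above φ contribute runoff: 33.9, 14.5 mm/h.
Σ(I−φ)·Δt = d  ⇒  (33.9+14.5 − 2φ)·0.5 = 15.4
φ = (48.40 − 15.4/0.5) / 2 = 8.80 mm/h.

φ ≈ 8.80 mm/h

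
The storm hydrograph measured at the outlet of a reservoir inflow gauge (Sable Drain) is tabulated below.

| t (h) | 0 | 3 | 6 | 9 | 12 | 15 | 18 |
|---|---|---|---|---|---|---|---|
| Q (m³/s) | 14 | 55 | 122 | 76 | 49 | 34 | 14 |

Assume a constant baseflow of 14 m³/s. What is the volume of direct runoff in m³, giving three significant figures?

V ≈ 2.87 × 10^6 m³

Direct-runoff ordinates (Q − Q_b): 0.0, 41.0, 108.0, 62.0, 35.0, 20.0, 0.0 m³/s.
ΣQ_DR = 266.0 m³/s.
With Δt = 3 h = 10800 s, V = ΣQ_DR · Δt = 266.0 × 10800 = 2.87 × 10^6 m³.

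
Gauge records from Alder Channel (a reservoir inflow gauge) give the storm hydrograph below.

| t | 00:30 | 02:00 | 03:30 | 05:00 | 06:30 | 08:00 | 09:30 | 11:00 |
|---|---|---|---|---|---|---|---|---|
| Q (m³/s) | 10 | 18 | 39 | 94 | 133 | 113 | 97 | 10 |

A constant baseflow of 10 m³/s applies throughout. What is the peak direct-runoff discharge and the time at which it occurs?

Q_p = 123.0 m³/s at t = 06:30

Subtracting baseflow gives direct-runoff ordinates: 0.0, 8.0, 29.0, 84.0, 123.0, 103.0, 87.0, 0.0 m³/s.
The maximum is 123.0 m³/s, occurring at the reading for t = 06:30.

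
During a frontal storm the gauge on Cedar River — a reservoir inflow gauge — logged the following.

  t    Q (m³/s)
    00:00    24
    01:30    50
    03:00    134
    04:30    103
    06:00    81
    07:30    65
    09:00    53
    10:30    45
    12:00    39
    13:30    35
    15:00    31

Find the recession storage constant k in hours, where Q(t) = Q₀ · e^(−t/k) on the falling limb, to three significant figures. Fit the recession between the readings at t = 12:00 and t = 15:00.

k ≈ 13.1 h

On the falling limb, Q drops from 39 to 31 m³/s between t = 12:00 and t = 15:00 (Δt = 3 h).
k = −Δt / ln(Q₂/Q₁) = −3 / ln(31/39) = 13.1 h.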